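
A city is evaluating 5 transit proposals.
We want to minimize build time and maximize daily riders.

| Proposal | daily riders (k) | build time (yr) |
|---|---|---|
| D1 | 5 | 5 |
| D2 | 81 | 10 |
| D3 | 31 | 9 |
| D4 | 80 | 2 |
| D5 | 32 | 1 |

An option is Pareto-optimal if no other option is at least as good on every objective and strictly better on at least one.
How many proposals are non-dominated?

3

D1: dominated by D4 (daily riders 80≥5, build time 2≤5).
D2: not dominated (best daily riders).
D3: dominated by D4 (daily riders 80≥31, build time 2≤9).
D4: not dominated.
D5: not dominated (best build time).
Pareto-optimal: D2, D4, D5 → 3.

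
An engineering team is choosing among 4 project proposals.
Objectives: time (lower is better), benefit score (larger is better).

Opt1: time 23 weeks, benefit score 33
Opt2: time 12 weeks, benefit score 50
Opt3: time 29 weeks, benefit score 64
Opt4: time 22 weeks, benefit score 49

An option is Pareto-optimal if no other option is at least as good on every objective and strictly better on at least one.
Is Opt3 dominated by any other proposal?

No

Opt1: worse on benefit score (33 vs 64).
Opt2: worse on benefit score (50 vs 64).
Opt4: worse on benefit score (49 vs 64).
No option is at least as good as Opt3 on every objective and strictly better on one.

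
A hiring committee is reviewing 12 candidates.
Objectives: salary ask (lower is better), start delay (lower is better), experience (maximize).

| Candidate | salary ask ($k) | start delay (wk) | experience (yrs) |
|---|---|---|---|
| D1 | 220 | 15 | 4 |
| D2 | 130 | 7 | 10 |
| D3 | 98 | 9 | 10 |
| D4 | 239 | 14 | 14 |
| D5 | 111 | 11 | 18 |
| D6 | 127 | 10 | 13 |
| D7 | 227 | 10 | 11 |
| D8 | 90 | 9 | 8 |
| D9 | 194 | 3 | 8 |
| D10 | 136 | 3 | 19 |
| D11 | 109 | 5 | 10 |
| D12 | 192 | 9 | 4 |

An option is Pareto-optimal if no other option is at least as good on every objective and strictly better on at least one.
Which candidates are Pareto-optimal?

D1: dominated by D2 (salary ask 130≤220, start delay 7≤15, experience 10≥4).
D2: dominated by D11 (salary ask 109≤130, start delay 5≤7, experience 10≥10).
D3: not dominated.
D4: dominated by D5 (salary ask 111≤239, start delay 11≤14, experience 18≥14).
D5: not dominated.
D6: not dominated.
D7: dominated by D6 (salary ask 127≤227, start delay 10≤10, experience 13≥11).
D8: not dominated (best salary ask).
D9: dominated by D10 (salary ask 136≤194, start delay 3≤3, experience 19≥8).
D10: not dominated (best experience).
D11: not dominated.
D12: dominated by D2 (salary ask 130≤192, start delay 7≤9, experience 10≥4).

D3, D5, D6, D8, D10, D11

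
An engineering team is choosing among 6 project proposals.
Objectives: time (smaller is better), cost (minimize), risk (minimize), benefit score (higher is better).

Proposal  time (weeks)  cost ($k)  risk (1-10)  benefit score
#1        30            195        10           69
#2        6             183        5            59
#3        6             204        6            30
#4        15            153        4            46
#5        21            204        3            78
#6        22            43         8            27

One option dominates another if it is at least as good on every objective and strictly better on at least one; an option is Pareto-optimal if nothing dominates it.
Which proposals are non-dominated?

#1: not dominated.
#2: not dominated.
#3: dominated by #2 (time 6≤6, cost 183≤204, risk 5≤6, benefit score 59≥30).
#4: not dominated.
#5: not dominated (best risk).
#6: not dominated (best cost).

#1, #2, #4, #5, #6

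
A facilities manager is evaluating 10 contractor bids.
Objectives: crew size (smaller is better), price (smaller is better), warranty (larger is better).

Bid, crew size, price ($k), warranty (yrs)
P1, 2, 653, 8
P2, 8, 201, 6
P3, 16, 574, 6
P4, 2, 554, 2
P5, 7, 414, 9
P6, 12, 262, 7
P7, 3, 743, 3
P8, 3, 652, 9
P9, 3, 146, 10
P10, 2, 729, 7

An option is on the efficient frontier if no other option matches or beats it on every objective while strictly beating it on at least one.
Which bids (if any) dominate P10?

P1

P1: crew size 2≤2, price 653≤729, warranty 8≥7 — dominates P10.
Others (P2, P3, P4, P5, P6, P7, P8, P9) are each worse than P10 on at least one objective.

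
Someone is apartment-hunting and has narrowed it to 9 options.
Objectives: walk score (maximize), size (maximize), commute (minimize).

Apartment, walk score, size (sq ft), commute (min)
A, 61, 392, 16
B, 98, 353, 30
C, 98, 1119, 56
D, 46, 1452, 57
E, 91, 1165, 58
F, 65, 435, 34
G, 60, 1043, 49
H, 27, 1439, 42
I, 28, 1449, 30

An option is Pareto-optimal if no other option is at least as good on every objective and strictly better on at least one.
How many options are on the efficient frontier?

A: not dominated (best commute).
B: not dominated.
C: not dominated.
D: not dominated (best size).
E: not dominated.
F: not dominated.
G: not dominated.
H: dominated by I (walk score 28≥27, size 1449≥1439, commute 30≤42).
I: not dominated.
Pareto-optimal: A, B, C, D, E, F, G, I → 8.

8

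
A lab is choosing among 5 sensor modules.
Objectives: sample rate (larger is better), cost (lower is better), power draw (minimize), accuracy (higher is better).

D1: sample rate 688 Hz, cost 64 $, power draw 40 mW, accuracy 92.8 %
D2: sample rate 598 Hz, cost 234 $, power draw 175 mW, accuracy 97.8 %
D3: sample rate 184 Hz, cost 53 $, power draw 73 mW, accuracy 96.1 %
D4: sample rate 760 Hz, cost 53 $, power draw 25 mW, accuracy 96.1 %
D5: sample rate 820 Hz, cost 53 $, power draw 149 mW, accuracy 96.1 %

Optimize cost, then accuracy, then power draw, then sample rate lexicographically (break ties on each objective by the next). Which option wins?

First minimize cost: best is 53, kept {D3, D4, D5}.
Then maximize accuracy: best is 96.1, kept {D3, D4, D5}.
Then minimize power draw: best is 25, kept {D4}.

D4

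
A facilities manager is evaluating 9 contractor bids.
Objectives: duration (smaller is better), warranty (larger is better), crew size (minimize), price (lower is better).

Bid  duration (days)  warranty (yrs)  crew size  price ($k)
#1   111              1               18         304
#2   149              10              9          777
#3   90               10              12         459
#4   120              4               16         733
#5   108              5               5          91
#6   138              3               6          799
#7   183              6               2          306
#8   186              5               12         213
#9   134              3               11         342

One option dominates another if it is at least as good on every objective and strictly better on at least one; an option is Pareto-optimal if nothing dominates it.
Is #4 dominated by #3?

#3 vs #4: duration 90≤120, warranty 10≥4, crew size 12≤16, price 459≤733 — #3 is at least as good on every objective with at least one strict improvement.

Yes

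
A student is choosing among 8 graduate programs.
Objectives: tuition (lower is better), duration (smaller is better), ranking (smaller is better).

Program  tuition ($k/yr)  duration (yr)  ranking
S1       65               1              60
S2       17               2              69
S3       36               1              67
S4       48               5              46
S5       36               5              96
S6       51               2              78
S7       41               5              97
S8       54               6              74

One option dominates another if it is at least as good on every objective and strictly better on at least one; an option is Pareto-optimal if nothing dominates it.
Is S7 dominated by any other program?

S2 vs S7: tuition 17≤41, duration 2≤5, ranking 69≤97 — S2 is at least as good on every objective and strictly better on at least one, so S2 dominates S7.

Yes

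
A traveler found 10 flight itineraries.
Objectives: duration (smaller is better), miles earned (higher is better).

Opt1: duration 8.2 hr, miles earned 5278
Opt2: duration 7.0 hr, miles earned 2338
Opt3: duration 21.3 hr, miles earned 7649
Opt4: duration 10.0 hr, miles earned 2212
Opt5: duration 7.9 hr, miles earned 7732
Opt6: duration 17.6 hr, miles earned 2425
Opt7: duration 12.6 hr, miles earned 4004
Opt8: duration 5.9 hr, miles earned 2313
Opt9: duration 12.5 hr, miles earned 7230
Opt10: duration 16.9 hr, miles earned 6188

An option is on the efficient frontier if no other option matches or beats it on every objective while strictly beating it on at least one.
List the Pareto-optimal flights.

Opt1: dominated by Opt5 (duration 7.9≤8.2, miles earned 7732≥5278).
Opt2: not dominated.
Opt3: dominated by Opt5 (duration 7.9≤21.3, miles earned 7732≥7649).
Opt4: dominated by Opt1 (duration 8.2≤10.0, miles earned 5278≥2212).
Opt5: not dominated (best miles earned).
Opt6: dominated by Opt1 (duration 8.2≤17.6, miles earned 5278≥2425).
Opt7: dominated by Opt1 (duration 8.2≤12.6, miles earned 5278≥4004).
Opt8: not dominated (best duration).
Opt9: dominated by Opt5 (duration 7.9≤12.5, miles earned 7732≥7230).
Opt10: dominated by Opt5 (duration 7.9≤16.9, miles earned 7732≥6188).

Opt2, Opt5, Opt8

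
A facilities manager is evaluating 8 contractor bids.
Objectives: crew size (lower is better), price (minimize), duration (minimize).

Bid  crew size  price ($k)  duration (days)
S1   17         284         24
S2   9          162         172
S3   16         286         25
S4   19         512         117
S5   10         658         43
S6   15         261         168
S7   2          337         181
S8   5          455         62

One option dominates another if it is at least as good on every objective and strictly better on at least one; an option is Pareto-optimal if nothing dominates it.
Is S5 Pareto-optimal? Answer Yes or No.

Yes

S1: worse on crew size (17 vs 10).
S2: worse on duration (172 vs 43).
S3: worse on crew size (16 vs 10).
S4: worse on crew size (19 vs 10).
S6: worse on crew size (15 vs 10).
S7: worse on duration (181 vs 43).
S8: worse on duration (62 vs 43).
No option is at least as good as S5 on every objective and strictly better on one.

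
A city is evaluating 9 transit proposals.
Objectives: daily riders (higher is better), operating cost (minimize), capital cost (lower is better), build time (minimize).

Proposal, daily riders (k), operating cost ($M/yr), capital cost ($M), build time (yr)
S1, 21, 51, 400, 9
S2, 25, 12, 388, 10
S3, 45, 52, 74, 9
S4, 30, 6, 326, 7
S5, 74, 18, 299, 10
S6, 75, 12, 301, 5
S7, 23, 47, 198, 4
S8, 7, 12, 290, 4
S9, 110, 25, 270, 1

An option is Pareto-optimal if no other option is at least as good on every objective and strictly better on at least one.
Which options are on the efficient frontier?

S1: dominated by S4 (daily riders 30≥21, operating cost 6≤51, capital cost 326≤400, build time 7≤9).
S2: dominated by S4 (daily riders 30≥25, operating cost 6≤12, capital cost 326≤388, build time 7≤10).
S3: not dominated (best capital cost).
S4: not dominated (best operating cost).
S5: not dominated.
S6: not dominated.
S7: not dominated.
S8: not dominated.
S9: not dominated (best daily riders).

S3, S4, S5, S6, S7, S8, S9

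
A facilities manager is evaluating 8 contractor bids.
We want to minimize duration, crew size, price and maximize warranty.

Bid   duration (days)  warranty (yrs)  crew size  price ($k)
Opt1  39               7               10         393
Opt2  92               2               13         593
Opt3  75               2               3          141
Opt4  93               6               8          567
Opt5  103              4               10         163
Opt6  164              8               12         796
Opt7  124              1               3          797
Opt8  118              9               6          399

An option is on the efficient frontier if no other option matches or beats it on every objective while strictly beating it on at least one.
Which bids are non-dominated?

Opt1: not dominated (best duration).
Opt2: dominated by Opt1 (duration 39≤92, warranty 7≥2, crew size 10≤13, price 393≤593).
Opt3: not dominated (best price).
Opt4: not dominated.
Opt5: not dominated.
Opt6: dominated by Opt8 (duration 118≤164, warranty 9≥8, crew size 6≤12, price 399≤796).
Opt7: dominated by Opt3 (duration 75≤124, warranty 2≥1, crew size 3≤3, price 141≤797).
Opt8: not dominated (best warranty).

Opt1, Opt3, Opt4, Opt5, Opt8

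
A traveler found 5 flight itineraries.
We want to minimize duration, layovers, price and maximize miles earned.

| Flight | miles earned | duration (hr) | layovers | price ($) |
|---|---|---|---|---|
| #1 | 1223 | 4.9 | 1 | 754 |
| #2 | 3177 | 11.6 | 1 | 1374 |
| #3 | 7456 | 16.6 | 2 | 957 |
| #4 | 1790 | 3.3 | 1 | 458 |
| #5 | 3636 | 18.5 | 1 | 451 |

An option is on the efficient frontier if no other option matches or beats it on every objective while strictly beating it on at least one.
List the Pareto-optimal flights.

#2, #3, #4, #5

#1: dominated by #4 (miles earned 1790≥1223, duration 3.3≤4.9, layovers 1≤1, price 458≤754).
#2: not dominated.
#3: not dominated (best miles earned).
#4: not dominated (best duration).
#5: not dominated (best price).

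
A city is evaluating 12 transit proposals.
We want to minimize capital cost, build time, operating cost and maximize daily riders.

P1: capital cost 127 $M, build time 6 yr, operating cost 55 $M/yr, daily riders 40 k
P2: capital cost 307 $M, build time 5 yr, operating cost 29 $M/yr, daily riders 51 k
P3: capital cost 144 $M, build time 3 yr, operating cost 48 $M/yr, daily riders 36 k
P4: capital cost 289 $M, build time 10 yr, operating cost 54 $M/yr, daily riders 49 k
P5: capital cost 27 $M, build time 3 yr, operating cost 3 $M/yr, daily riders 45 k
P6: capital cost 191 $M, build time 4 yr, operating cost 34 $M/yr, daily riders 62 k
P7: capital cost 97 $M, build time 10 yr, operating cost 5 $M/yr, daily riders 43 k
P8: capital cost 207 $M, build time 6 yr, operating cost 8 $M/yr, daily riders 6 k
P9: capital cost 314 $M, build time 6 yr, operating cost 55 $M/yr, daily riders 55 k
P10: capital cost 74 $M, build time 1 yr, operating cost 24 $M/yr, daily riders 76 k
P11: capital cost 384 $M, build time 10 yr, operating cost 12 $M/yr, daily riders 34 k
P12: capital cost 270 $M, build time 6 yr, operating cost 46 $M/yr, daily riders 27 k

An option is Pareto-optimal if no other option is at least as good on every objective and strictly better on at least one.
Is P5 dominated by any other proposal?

No

P1: worse on capital cost (127 vs 27).
P2: worse on capital cost (307 vs 27).
P3: worse on capital cost (144 vs 27).
P4: worse on capital cost (289 vs 27).
P6: worse on capital cost (191 vs 27).
P7: worse on capital cost (97 vs 27).
P8: worse on capital cost (207 vs 27).
P9: worse on capital cost (314 vs 27).
P10: worse on capital cost (74 vs 27).
P11: worse on capital cost (384 vs 27).
P12: worse on capital cost (270 vs 27).
No option is at least as good as P5 on every objective and strictly better on one.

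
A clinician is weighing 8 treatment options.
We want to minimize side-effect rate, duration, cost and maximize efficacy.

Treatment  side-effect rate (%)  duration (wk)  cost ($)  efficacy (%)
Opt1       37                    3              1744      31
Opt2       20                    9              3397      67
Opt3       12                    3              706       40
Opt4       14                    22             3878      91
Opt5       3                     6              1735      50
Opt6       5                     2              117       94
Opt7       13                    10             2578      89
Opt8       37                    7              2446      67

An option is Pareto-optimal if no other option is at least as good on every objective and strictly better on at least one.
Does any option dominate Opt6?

Opt1: worse on side-effect rate (37 vs 5).
Opt2: worse on side-effect rate (20 vs 5).
Opt3: worse on side-effect rate (12 vs 5).
Opt4: worse on side-effect rate (14 vs 5).
Opt5: worse on duration (6 vs 2).
Opt7: worse on side-effect rate (13 vs 5).
Opt8: worse on side-effect rate (37 vs 5).
No option is at least as good as Opt6 on every objective and strictly better on one.

No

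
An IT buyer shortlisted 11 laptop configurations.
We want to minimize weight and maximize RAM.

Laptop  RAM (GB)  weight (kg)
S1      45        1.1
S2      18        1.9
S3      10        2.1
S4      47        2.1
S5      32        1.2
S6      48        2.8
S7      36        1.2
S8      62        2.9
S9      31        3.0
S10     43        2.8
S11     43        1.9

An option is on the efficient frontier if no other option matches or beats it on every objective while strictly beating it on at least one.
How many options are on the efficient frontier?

4

S1: not dominated (best weight).
S2: dominated by S1 (RAM 45≥18, weight 1.1≤1.9).
S3: dominated by S1 (RAM 45≥10, weight 1.1≤2.1).
S4: not dominated.
S5: dominated by S1 (RAM 45≥32, weight 1.1≤1.2).
S6: not dominated.
S7: dominated by S1 (RAM 45≥36, weight 1.1≤1.2).
S8: not dominated (best RAM).
S9: dominated by S1 (RAM 45≥31, weight 1.1≤3.0).
S10: dominated by S1 (RAM 45≥43, weight 1.1≤2.8).
S11: dominated by S1 (RAM 45≥43, weight 1.1≤1.9).
Pareto-optimal: S1, S4, S6, S8 → 4.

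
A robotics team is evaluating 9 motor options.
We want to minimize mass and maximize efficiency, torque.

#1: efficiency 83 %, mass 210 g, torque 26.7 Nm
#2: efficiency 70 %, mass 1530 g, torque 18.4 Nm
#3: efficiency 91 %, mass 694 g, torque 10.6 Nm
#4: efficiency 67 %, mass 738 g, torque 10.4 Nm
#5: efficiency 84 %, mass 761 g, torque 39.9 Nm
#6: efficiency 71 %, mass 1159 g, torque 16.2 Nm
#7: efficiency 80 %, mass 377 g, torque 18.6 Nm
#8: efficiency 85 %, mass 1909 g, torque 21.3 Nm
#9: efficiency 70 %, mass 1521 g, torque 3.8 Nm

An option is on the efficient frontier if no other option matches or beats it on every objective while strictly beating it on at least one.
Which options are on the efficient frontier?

#1: not dominated (best mass).
#2: dominated by #1 (efficiency 83≥70, mass 210≤1530, torque 26.7≥18.4).
#3: not dominated (best efficiency).
#4: dominated by #1 (efficiency 83≥67, mass 210≤738, torque 26.7≥10.4).
#5: not dominated (best torque).
#6: dominated by #1 (efficiency 83≥71, mass 210≤1159, torque 26.7≥16.2).
#7: dominated by #1 (efficiency 83≥80, mass 210≤377, torque 26.7≥18.6).
#8: not dominated.
#9: dominated by #1 (efficiency 83≥70, mass 210≤1521, torque 26.7≥3.8).

#1, #3, #5, #8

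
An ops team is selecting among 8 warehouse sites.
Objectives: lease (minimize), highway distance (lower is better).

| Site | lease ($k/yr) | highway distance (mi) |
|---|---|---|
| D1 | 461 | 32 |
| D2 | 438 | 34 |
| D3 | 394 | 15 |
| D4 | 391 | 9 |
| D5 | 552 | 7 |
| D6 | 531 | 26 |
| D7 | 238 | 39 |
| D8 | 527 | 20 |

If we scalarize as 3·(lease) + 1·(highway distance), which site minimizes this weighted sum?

D1: 3·461 + 1·32 = 1415
D2: 3·438 + 1·34 = 1348
D3: 3·394 + 1·15 = 1197
D4: 3·391 + 1·9 = 1182
D5: 3·552 + 1·7 = 1663
D6: 3·531 + 1·26 = 1619
D7: 3·238 + 1·39 = 753
D8: 3·527 + 1·20 = 1601
Lowest: D7 at 753.

D7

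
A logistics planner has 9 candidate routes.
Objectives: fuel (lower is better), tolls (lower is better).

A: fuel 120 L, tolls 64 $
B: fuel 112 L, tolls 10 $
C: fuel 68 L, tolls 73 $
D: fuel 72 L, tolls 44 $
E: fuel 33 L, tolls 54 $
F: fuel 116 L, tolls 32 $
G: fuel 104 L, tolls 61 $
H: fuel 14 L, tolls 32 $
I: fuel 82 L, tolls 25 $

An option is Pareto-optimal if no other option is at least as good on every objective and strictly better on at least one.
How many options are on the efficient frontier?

3

A: dominated by B (fuel 112≤120, tolls 10≤64).
B: not dominated (best tolls).
C: dominated by E (fuel 33≤68, tolls 54≤73).
D: dominated by H (fuel 14≤72, tolls 32≤44).
E: dominated by H (fuel 14≤33, tolls 32≤54).
F: dominated by B (fuel 112≤116, tolls 10≤32).
G: dominated by D (fuel 72≤104, tolls 44≤61).
H: not dominated (best fuel).
I: not dominated.
Pareto-optimal: B, H, I → 3.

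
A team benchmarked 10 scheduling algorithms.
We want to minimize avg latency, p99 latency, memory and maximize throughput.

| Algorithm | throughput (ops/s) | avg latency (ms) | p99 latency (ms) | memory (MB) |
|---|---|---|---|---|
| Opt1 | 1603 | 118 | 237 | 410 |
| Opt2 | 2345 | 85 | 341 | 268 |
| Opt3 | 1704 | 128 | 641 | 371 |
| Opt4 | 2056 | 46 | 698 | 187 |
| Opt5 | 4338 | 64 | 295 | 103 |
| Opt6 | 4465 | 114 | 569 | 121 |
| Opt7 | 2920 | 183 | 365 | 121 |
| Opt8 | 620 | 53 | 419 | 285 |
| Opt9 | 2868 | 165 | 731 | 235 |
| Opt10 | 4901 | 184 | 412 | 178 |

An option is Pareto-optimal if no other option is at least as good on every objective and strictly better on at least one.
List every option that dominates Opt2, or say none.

Opt5

Opt5: throughput 4338≥2345, avg latency 64≤85, p99 latency 295≤341, memory 103≤268 — dominates Opt2.
Others (Opt1, Opt3, Opt4, Opt6, Opt7, Opt8, Opt9, Opt10) are each worse than Opt2 on at least one objective.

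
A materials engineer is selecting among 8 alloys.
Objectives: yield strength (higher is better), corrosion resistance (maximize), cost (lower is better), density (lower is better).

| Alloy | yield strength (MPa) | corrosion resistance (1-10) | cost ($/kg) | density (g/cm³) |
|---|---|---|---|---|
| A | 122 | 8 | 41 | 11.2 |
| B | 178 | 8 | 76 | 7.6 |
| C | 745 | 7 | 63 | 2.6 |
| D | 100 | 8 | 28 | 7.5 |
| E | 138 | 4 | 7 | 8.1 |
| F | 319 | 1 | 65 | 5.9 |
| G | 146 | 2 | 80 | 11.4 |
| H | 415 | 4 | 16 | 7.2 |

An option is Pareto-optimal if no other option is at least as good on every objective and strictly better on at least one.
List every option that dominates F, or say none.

C: yield strength 745≥319, corrosion resistance 7≥1, cost 63≤65, density 2.6≤5.9 — dominates F.
Others (A, B, D, E, G, H) are each worse than F on at least one objective.

C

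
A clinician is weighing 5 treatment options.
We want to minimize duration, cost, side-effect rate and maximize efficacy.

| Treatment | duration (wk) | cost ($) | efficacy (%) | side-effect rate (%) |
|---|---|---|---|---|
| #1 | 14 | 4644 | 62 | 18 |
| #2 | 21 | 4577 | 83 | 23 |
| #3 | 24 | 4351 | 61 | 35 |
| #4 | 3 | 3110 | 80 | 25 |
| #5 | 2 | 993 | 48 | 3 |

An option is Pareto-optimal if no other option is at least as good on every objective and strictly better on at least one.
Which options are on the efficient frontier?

#1, #2, #4, #5

#1: not dominated.
#2: not dominated (best efficacy).
#3: dominated by #4 (duration 3≤24, cost 3110≤4351, efficacy 80≥61, side-effect rate 25≤35).
#4: not dominated.
#5: not dominated (best duration).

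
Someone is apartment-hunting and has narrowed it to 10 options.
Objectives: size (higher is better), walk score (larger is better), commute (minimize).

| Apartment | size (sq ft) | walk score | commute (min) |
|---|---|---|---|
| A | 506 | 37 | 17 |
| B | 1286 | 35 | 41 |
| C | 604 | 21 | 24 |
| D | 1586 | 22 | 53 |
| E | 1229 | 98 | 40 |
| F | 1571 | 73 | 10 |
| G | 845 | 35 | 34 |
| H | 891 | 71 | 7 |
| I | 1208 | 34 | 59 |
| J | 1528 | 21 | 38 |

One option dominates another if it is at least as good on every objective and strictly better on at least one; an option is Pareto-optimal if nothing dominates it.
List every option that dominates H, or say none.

none

A: worse on size (506 vs 891).
B: worse on walk score (35 vs 71).
C: worse on size (604 vs 891).
D: worse on walk score (22 vs 71).
E: worse on commute (40 vs 7).
F: worse on commute (10 vs 7).
G: worse on size (845 vs 891).
I: worse on walk score (34 vs 71).
J: worse on walk score (21 vs 71).
No option dominates H.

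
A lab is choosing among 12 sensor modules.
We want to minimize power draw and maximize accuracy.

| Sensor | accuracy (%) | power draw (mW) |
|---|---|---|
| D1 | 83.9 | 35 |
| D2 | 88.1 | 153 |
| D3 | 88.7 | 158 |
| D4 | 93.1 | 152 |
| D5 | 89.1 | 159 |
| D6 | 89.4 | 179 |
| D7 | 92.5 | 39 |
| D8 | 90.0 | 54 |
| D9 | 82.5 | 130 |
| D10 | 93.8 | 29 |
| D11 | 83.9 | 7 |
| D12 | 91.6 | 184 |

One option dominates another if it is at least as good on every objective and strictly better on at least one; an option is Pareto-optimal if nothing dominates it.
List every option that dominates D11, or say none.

D1: worse on power draw (35 vs 7).
D2: worse on power draw (153 vs 7).
D3: worse on power draw (158 vs 7).
D4: worse on power draw (152 vs 7).
D5: worse on power draw (159 vs 7).
D6: worse on power draw (179 vs 7).
D7: worse on power draw (39 vs 7).
D8: worse on power draw (54 vs 7).
D9: worse on accuracy (82.5 vs 83.9).
D10: worse on power draw (29 vs 7).
D12: worse on power draw (184 vs 7).
No option dominates D11.

none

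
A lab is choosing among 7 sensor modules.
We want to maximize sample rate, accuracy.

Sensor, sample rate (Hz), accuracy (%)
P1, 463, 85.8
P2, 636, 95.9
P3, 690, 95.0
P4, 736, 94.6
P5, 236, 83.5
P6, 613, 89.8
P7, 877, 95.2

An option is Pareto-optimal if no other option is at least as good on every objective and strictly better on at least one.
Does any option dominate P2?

P1: worse on sample rate (463 vs 636).
P3: worse on accuracy (95.0 vs 95.9).
P4: worse on accuracy (94.6 vs 95.9).
P5: worse on sample rate (236 vs 636).
P6: worse on sample rate (613 vs 636).
P7: worse on accuracy (95.2 vs 95.9).
No option is at least as good as P2 on every objective and strictly better on one.

No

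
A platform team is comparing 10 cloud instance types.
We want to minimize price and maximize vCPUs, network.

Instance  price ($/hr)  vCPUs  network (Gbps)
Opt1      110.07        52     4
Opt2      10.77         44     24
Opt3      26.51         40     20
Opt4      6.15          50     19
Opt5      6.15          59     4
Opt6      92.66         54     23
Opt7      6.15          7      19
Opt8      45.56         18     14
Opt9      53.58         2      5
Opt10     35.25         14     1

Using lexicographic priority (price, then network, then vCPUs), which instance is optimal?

Opt4

First minimize price: best is 6.15, kept {Opt4, Opt5, Opt7}.
Then maximize network: best is 19, kept {Opt4, Opt7}.
Then maximize vCPUs: best is 50, kept {Opt4}.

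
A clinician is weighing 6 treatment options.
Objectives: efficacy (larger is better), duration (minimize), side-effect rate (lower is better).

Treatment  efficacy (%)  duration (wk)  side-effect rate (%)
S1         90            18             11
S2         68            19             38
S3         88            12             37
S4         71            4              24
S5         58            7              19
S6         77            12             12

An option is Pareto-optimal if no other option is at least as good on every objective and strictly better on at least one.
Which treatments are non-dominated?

S1: not dominated (best efficacy).
S2: dominated by S1 (efficacy 90≥68, duration 18≤19, side-effect rate 11≤38).
S3: not dominated.
S4: not dominated (best duration).
S5: not dominated.
S6: not dominated.

S1, S3, S4, S5, S6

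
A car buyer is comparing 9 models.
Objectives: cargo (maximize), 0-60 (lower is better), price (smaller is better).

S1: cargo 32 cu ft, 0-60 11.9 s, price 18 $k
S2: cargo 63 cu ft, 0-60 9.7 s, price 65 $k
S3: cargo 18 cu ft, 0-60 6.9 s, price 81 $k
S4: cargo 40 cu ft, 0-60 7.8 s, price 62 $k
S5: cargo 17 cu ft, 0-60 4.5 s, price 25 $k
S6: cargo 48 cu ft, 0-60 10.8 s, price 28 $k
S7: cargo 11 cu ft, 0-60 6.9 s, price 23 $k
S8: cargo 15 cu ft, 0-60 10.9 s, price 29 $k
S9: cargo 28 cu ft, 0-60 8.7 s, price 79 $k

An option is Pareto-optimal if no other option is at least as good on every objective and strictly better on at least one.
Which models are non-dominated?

S1: not dominated (best price).
S2: not dominated (best cargo).
S3: not dominated.
S4: not dominated.
S5: not dominated (best 0-60).
S6: not dominated.
S7: not dominated.
S8: dominated by S5 (cargo 17≥15, 0-60 4.5≤10.9, price 25≤29).
S9: dominated by S4 (cargo 40≥28, 0-60 7.8≤8.7, price 62≤79).

S1, S2, S3, S4, S5, S6, S7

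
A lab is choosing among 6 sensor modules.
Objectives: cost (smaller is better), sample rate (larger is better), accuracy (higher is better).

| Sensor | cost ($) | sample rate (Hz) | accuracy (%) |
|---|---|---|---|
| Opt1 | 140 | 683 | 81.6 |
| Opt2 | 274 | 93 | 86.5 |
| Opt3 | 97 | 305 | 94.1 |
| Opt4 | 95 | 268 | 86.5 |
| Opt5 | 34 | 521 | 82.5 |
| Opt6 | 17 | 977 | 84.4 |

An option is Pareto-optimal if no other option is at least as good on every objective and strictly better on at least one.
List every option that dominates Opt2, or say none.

Opt3: cost 97≤274, sample rate 305≥93, accuracy 94.1≥86.5 — dominates Opt2.
Opt4: cost 95≤274, sample rate 268≥93, accuracy 86.5≥86.5 — dominates Opt2.
Others (Opt1, Opt5, Opt6) are each worse than Opt2 on at least one objective.

Opt3, Opt4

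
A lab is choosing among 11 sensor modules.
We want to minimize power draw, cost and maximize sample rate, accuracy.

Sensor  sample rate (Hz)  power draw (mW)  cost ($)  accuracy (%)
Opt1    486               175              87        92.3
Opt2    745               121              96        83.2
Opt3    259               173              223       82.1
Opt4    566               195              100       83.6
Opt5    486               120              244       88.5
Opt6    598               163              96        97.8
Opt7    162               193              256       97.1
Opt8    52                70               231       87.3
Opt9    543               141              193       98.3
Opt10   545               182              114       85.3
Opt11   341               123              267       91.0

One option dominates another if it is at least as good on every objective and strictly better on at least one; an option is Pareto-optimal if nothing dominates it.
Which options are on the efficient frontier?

Opt1: not dominated (best cost).
Opt2: not dominated (best sample rate).
Opt3: dominated by Opt2 (sample rate 745≥259, power draw 121≤173, cost 96≤223, accuracy 83.2≥82.1).
Opt4: dominated by Opt6 (sample rate 598≥566, power draw 163≤195, cost 96≤100, accuracy 97.8≥83.6).
Opt5: not dominated.
Opt6: not dominated.
Opt7: dominated by Opt6 (sample rate 598≥162, power draw 163≤193, cost 96≤256, accuracy 97.8≥97.1).
Opt8: not dominated (best power draw).
Opt9: not dominated (best accuracy).
Opt10: dominated by Opt6 (sample rate 598≥545, power draw 163≤182, cost 96≤114, accuracy 97.8≥85.3).
Opt11: not dominated.

Opt1, Opt2, Opt5, Opt6, Opt8, Opt9, Opt11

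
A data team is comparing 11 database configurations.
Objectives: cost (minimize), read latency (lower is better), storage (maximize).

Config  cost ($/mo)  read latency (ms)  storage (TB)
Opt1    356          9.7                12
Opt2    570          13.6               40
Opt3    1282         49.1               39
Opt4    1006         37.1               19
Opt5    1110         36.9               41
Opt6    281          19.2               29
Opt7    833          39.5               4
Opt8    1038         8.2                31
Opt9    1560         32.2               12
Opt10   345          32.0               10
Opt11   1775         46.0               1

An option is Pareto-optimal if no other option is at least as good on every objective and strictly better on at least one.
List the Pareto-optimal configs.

Opt1: not dominated.
Opt2: not dominated.
Opt3: dominated by Opt2 (cost 570≤1282, read latency 13.6≤49.1, storage 40≥39).
Opt4: dominated by Opt2 (cost 570≤1006, read latency 13.6≤37.1, storage 40≥19).
Opt5: not dominated (best storage).
Opt6: not dominated (best cost).
Opt7: dominated by Opt1 (cost 356≤833, read latency 9.7≤39.5, storage 12≥4).
Opt8: not dominated (best read latency).
Opt9: dominated by Opt1 (cost 356≤1560, read latency 9.7≤32.2, storage 12≥12).
Opt10: dominated by Opt6 (cost 281≤345, read latency 19.2≤32.0, storage 29≥10).
Opt11: dominated by Opt1 (cost 356≤1775, read latency 9.7≤46.0, storage 12≥1).

Opt1, Opt2, Opt5, Opt6, Opt8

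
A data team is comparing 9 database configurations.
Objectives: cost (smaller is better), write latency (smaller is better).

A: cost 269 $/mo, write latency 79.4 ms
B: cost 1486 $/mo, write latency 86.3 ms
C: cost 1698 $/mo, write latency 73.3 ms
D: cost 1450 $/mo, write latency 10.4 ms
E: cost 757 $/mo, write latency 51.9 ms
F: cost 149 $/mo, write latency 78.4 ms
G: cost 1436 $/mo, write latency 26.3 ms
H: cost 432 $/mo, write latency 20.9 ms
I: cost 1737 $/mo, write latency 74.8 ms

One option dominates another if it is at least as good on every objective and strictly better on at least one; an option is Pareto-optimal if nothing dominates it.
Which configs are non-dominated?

D, F, H

A: dominated by F (cost 149≤269, write latency 78.4≤79.4).
B: dominated by A (cost 269≤1486, write latency 79.4≤86.3).
C: dominated by D (cost 1450≤1698, write latency 10.4≤73.3).
D: not dominated (best write latency).
E: dominated by H (cost 432≤757, write latency 20.9≤51.9).
F: not dominated (best cost).
G: dominated by H (cost 432≤1436, write latency 20.9≤26.3).
H: not dominated.
I: dominated by C (cost 1698≤1737, write latency 73.3≤74.8).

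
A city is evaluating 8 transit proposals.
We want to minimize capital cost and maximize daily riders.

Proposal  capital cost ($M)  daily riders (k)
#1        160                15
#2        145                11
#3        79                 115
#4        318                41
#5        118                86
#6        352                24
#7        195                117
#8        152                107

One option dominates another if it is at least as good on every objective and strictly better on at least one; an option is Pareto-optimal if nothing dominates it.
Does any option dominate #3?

No

#1: worse on capital cost (160 vs 79).
#2: worse on capital cost (145 vs 79).
#4: worse on capital cost (318 vs 79).
#5: worse on capital cost (118 vs 79).
#6: worse on capital cost (352 vs 79).
#7: worse on capital cost (195 vs 79).
#8: worse on capital cost (152 vs 79).
No option is at least as good as #3 on every objective and strictly better on one.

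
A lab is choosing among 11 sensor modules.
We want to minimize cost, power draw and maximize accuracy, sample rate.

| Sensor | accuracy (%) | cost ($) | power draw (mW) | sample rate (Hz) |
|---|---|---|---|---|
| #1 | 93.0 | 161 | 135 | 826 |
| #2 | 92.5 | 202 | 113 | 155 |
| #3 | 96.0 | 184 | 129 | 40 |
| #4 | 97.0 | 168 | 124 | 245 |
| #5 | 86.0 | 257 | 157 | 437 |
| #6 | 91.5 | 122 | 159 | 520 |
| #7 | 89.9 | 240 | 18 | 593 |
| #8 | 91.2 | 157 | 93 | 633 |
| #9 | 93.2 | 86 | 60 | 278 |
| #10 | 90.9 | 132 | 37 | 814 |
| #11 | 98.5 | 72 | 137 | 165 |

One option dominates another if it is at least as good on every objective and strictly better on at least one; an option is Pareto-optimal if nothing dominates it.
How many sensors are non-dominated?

#1: not dominated (best sample rate).
#2: dominated by #9 (accuracy 93.2≥92.5, cost 86≤202, power draw 60≤113, sample rate 278≥155).
#3: dominated by #4 (accuracy 97.0≥96.0, cost 168≤184, power draw 124≤129, sample rate 245≥40).
#4: not dominated.
#5: dominated by #1 (accuracy 93.0≥86.0, cost 161≤257, power draw 135≤157, sample rate 826≥437).
#6: not dominated.
#7: not dominated (best power draw).
#8: not dominated.
#9: not dominated.
#10: not dominated.
#11: not dominated (best accuracy).
Pareto-optimal: #1, #4, #6, #7, #8, #9, #10, #11 → 8.

8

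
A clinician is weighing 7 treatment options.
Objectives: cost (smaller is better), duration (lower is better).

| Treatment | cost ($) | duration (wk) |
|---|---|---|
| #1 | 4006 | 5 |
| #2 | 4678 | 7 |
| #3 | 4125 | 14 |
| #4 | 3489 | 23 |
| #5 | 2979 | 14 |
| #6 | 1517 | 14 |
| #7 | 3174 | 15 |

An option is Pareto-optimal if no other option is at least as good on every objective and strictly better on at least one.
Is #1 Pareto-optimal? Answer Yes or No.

#2: worse on cost (4678 vs 4006).
#3: worse on cost (4125 vs 4006).
#4: worse on duration (23 vs 5).
#5: worse on duration (14 vs 5).
#6: worse on duration (14 vs 5).
#7: worse on duration (15 vs 5).
No option is at least as good as #1 on every objective and strictly better on one.

Yes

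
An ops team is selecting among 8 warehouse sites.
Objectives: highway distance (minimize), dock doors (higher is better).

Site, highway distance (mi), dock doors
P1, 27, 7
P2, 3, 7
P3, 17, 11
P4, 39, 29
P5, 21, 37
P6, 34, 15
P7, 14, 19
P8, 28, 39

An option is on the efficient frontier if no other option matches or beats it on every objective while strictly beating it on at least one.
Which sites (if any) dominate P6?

P5: highway distance 21≤34, dock doors 37≥15 — dominates P6.
P7: highway distance 14≤34, dock doors 19≥15 — dominates P6.
P8: highway distance 28≤34, dock doors 39≥15 — dominates P6.
Others (P1, P2, P3, P4) are each worse than P6 on at least one objective.

P5, P7, P8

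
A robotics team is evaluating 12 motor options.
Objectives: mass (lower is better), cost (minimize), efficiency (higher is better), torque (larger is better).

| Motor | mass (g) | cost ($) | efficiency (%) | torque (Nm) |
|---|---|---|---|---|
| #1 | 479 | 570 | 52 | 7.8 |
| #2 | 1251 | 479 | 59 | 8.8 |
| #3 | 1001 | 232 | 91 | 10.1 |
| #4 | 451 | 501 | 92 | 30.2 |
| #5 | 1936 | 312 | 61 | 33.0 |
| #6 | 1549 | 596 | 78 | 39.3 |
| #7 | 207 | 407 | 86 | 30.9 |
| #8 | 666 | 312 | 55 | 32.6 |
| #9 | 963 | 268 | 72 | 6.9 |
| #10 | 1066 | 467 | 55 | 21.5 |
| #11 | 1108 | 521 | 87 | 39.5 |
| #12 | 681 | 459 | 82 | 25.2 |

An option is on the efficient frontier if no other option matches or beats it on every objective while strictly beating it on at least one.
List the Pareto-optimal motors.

#3, #4, #5, #7, #8, #9, #11

#1: dominated by #4 (mass 451≤479, cost 501≤570, efficiency 92≥52, torque 30.2≥7.8).
#2: dominated by #3 (mass 1001≤1251, cost 232≤479, efficiency 91≥59, torque 10.1≥8.8).
#3: not dominated (best cost).
#4: not dominated (best efficiency).
#5: not dominated.
#6: dominated by #11 (mass 1108≤1549, cost 521≤596, efficiency 87≥78, torque 39.5≥39.3).
#7: not dominated (best mass).
#8: not dominated.
#9: not dominated.
#10: dominated by #7 (mass 207≤1066, cost 407≤467, efficiency 86≥55, torque 30.9≥21.5).
#11: not dominated (best torque).
#12: dominated by #7 (mass 207≤681, cost 407≤459, efficiency 86≥82, torque 30.9≥25.2).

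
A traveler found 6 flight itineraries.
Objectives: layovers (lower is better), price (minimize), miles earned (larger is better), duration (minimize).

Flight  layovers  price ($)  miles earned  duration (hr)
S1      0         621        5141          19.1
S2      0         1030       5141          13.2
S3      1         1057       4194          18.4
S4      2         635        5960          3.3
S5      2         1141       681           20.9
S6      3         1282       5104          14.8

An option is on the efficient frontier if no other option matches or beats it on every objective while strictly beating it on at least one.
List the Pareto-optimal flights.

S1, S2, S4

S1: not dominated (best price).
S2: not dominated.
S3: dominated by S2 (layovers 0≤1, price 1030≤1057, miles earned 5141≥4194, duration 13.2≤18.4).
S4: not dominated (best miles earned).
S5: dominated by S1 (layovers 0≤2, price 621≤1141, miles earned 5141≥681, duration 19.1≤20.9).
S6: dominated by S2 (layovers 0≤3, price 1030≤1282, miles earned 5141≥5104, duration 13.2≤14.8).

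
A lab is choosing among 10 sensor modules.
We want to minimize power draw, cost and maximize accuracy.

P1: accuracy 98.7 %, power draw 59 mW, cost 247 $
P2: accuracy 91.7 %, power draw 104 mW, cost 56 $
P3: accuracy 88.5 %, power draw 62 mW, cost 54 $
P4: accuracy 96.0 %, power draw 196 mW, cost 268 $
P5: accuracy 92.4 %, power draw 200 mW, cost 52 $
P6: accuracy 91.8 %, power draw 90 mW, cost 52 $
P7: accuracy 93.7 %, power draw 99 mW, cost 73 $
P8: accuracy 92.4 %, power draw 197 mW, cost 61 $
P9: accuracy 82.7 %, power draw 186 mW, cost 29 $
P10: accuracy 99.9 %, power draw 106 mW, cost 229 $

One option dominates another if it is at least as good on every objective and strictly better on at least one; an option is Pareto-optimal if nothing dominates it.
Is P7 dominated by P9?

No

P9 vs P7: P9 is worse on accuracy (82.7 vs 93.7), so it does not dominate P7.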